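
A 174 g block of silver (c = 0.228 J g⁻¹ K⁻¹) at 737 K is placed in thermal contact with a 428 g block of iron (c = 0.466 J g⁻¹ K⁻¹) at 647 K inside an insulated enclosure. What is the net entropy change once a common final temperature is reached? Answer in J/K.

ΔS_total = 0.289 J/K

Energy balance: T_f = (m₁c₁T₁ + m₂c₂T₂)/(m₁c₁ + m₂c₂) = 661.93 K.
ΔS₁ = m₁c₁ ln(T_f/T₁) = 39.672 × ln(661.93/737) = -4.262 J/K.
ΔS₂ = m₂c₂ ln(T_f/T₂) = 199.448 × ln(661.93/647) = 4.551 J/K.
ΔS_total = -4.262 + 4.551 = 0.289 J/K.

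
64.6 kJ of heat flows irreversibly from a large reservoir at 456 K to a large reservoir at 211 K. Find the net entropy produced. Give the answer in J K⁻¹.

ΔS_hot = −Q/T_H = −64600/456 = -141.7 J/K and ΔS_cold = +Q/T_C = 64600/211 = 306.2 J/K.
ΔS_total = -141.7 + 306.2 = 164 J/K, positive as the second law requires.

ΔS_total = 164 J/K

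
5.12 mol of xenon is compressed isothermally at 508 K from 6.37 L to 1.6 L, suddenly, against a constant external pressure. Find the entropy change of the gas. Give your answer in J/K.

ΔS_gas = -58.8 J/K

Entropy is a state function, so ΔS_gas depends only on the end states.
For an isothermal ideal gas ΔS_gas = nR ln(V₂/V₁) = 5.12 × 8.314 × ln(1.6/6.37) = -58.8 J/K.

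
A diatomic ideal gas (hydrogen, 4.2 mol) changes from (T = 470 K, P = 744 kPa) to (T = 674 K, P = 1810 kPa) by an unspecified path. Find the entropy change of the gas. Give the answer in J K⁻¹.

ΔS = 13 J/K

ΔS = nC_p ln(T₂/T₁) − nR ln(P₂/P₁), with C_p = 7R/2 = 29.1 J mol⁻¹ K⁻¹ for a diatomic ideal gas.
ΔS = 4.2 × [29.1 × ln(674/470) − 8.314 × ln(1810/744)] = 13 J/K.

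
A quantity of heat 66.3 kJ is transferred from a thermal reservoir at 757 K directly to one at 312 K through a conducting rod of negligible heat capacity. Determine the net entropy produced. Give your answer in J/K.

ΔS_hot = −Q/T_H = −66300/757 = -87.58 J/K and ΔS_cold = +Q/T_C = 66300/312 = 212.5 J/K.
ΔS_total = -87.58 + 212.5 = 125 J/K, positive as the second law requires.

ΔS_total = 125 J/K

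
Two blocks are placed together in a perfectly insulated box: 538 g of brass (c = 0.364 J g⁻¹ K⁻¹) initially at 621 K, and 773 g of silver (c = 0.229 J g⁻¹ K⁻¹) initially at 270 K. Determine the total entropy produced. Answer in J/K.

ΔS_total = 30.9 J/K

Energy balance: T_f = (m₁c₁T₁ + m₂c₂T₂)/(m₁c₁ + m₂c₂) = 454.36 K.
ΔS₁ = m₁c₁ ln(T_f/T₁) = 195.832 × ln(454.36/621) = -61.19 J/K.
ΔS₂ = m₂c₂ ln(T_f/T₂) = 177.017 × ln(454.36/270) = 92.13 J/K.
ΔS_total = -61.19 + 92.13 = 30.9 J/K.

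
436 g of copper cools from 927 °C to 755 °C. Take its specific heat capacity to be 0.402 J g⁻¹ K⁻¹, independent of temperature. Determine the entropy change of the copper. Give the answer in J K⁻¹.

ΔS = -27.1 J/K

In kelvin: T₁ = 1200.15 K, T₂ = 1028.15 K. ΔS = ∫dQ_rev/T = m c ln(T₂/T₁) = 436 × 0.402 × ln(1028.15/1200.15) = -27.1 J/K.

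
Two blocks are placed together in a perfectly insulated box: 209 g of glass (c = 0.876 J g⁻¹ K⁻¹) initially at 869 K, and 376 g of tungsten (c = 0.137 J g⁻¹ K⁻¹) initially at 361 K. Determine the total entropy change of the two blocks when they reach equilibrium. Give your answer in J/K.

Energy balance: T_f = (m₁c₁T₁ + m₂c₂T₂)/(m₁c₁ + m₂c₂) = 757.45 K.
ΔS₁ = m₁c₁ ln(T_f/T₁) = 183.084 × ln(757.45/869) = -25.15 J/K.
ΔS₂ = m₂c₂ ln(T_f/T₂) = 51.512 × ln(757.45/361) = 38.17 J/K.
ΔS_total = -25.15 + 38.17 = 13 J/K.

ΔS_total = 13 J/K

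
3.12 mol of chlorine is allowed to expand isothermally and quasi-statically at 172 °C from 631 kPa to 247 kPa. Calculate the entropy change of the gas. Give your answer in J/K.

ΔS_gas = 24.3 J/K

For an isothermal ideal gas ΔS_gas = nR ln(P₁/P₂) = 3.12 × 8.314 × ln(631/247) = 24.3 J/K.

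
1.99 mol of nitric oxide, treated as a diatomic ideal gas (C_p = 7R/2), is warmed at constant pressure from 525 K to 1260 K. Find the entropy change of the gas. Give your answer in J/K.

ΔS = 50.7 J/K

At constant pressure, ΔS = nC_p ln(T₂/T₁) with C_p = 7R/2 = 29.1 J mol⁻¹ K⁻¹.
ΔS = 1.99 × 29.1 × ln(1260/525) = 50.7 J/K.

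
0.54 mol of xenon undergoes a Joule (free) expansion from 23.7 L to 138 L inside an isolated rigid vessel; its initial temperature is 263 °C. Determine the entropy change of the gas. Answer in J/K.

No heat is exchanged and no work is done, so the ideal-gas temperature stays constant.
Entropy is a state function; using a reversible isothermal path, ΔS_gas = nR ln(V₂/V₁) = 0.54 × 8.314 × ln(138/23.7) = 7.91 J/K.

ΔS_gas = 7.91 J/K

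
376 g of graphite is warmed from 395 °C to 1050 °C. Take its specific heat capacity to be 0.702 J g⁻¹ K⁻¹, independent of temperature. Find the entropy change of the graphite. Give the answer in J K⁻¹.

ΔS = 180 J/K

In kelvin: T₁ = 668.15 K, T₂ = 1323.15 K. ΔS = ∫dQ_rev/T = m c ln(T₂/T₁) = 376 × 0.702 × ln(1323.15/668.15) = 180 J/K.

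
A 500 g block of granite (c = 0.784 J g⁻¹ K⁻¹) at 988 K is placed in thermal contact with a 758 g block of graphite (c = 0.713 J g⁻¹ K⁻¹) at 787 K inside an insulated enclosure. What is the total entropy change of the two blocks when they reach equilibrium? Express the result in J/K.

Energy balance: T_f = (m₁c₁T₁ + m₂c₂T₂)/(m₁c₁ + m₂c₂) = 871.5 K.
ΔS₁ = m₁c₁ ln(T_f/T₁) = 392 × ln(871.5/988) = -49.18 J/K.
ΔS₂ = m₂c₂ ln(T_f/T₂) = 540.454 × ln(871.5/787) = 55.12 J/K.
ΔS_total = -49.18 + 55.12 = 5.94 J/K.

ΔS_total = 5.94 J/K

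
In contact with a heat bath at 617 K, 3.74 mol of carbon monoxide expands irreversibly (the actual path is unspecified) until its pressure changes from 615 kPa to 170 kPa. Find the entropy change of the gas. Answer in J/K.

Entropy is a state function, so ΔS_gas depends only on the end states.
For an isothermal ideal gas ΔS_gas = nR ln(P₁/P₂) = 3.74 × 8.314 × ln(615/170) = 40 J/K.

ΔS_gas = 40 J/K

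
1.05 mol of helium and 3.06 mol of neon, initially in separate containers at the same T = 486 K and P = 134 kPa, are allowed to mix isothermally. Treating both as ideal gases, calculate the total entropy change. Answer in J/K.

Mole fractions: x_A = 1.05/4.11 = 0.255, x_B = 0.745.
ΔS_mix = −R(n_A ln x_A + n_B ln x_B) = −8.314 × (1.05 ln 0.255 + 3.06 ln 0.745) = 19.4 J/K.

ΔS_mix = 19.4 J/K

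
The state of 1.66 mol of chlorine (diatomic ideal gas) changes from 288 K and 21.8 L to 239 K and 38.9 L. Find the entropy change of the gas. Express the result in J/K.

ΔS = 1.56 J/K

Entropy is a state function: ΔS = nC_V ln(T₂/T₁) + nR ln(V₂/V₁), with C_V = 5R/2 = 20.79 J mol⁻¹ K⁻¹ for a diatomic ideal gas.
ΔS = 1.66 × [20.79 × ln(239/288) + 8.314 × ln(38.9/21.8)] = 1.56 J/K.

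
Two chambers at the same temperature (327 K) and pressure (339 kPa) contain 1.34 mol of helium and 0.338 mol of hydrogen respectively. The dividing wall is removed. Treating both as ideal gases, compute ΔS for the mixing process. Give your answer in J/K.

Mole fractions: x_A = 1.34/1.68 = 0.799, x_B = 0.201.
ΔS_mix = −R(n_A ln x_A + n_B ln x_B) = −8.314 × (1.34 ln 0.799 + 0.338 ln 0.201) = 7.01 J/K.

ΔS_mix = 7.01 J/K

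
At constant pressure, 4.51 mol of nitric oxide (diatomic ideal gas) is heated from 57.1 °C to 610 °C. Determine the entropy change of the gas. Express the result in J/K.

ΔS = 129 J/K

In kelvin: T₁ = 330.25 K, T₂ = 883.15 K. At constant pressure, ΔS = nC_p ln(T₂/T₁) with C_p = 7R/2 = 29.1 J mol⁻¹ K⁻¹.
ΔS = 4.51 × 29.1 × ln(883.15/330.25) = 129 J/K.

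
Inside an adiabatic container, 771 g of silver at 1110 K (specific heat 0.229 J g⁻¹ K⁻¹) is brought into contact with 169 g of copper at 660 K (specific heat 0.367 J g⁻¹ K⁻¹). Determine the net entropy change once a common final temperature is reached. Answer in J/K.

ΔS_total = 5.67 J/K

Energy balance: T_f = (m₁c₁T₁ + m₂c₂T₂)/(m₁c₁ + m₂c₂) = 993.02 K.
ΔS₁ = m₁c₁ ln(T_f/T₁) = 176.559 × ln(993.02/1110) = -19.663 J/K.
ΔS₂ = m₂c₂ ln(T_f/T₂) = 62.023 × ln(993.02/660) = 25.337 J/K.
ΔS_total = -19.663 + 25.337 = 5.67 J/K.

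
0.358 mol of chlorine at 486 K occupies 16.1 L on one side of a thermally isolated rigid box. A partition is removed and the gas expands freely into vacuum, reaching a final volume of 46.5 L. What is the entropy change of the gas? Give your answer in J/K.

No heat is exchanged and no work is done, so the ideal-gas temperature stays constant.
Entropy is a state function; using a reversible isothermal path, ΔS_gas = nR ln(V₂/V₁) = 0.358 × 8.314 × ln(46.5/16.1) = 3.16 J/K.

ΔS_gas = 3.16 J/K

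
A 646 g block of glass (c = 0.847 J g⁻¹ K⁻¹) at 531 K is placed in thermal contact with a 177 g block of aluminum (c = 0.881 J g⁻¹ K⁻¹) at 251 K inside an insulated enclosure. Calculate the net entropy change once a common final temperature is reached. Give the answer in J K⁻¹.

ΔS_total = 29.4 J/K

Energy balance: T_f = (m₁c₁T₁ + m₂c₂T₂)/(m₁c₁ + m₂c₂) = 468.9 K.
ΔS₁ = m₁c₁ ln(T_f/T₁) = 547.162 × ln(468.9/531) = -68.05 J/K.
ΔS₂ = m₂c₂ ln(T_f/T₂) = 155.937 × ln(468.9/251) = 97.45 J/K.
ΔS_total = -68.05 + 97.45 = 29.4 J/K.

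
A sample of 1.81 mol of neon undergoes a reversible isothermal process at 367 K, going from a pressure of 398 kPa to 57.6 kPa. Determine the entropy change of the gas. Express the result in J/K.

ΔS_gas = 29.1 J/K

For an isothermal ideal gas ΔS_gas = nR ln(P₁/P₂) = 1.81 × 8.314 × ln(398/57.6) = 29.1 J/K.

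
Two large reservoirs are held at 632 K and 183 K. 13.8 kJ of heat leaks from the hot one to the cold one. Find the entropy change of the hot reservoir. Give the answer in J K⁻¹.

ΔS_hot = -21.8 J/K

The hot reservoir loses heat Q, so ΔS_hot = −Q/T_H = −13800/632 = -21.8 J/K.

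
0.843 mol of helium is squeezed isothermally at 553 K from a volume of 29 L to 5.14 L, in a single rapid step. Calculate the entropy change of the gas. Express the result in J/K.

ΔS_gas = -12.1 J/K

Entropy is a state function, so ΔS_gas depends only on the end states.
For an isothermal ideal gas ΔS_gas = nR ln(V₂/V₁) = 0.843 × 8.314 × ln(5.14/29) = -12.1 J/K.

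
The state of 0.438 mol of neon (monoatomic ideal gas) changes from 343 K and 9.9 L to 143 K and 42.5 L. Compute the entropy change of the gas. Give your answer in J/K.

Entropy is a state function: ΔS = nC_V ln(T₂/T₁) + nR ln(V₂/V₁), with C_V = 3R/2 = 12.47 J mol⁻¹ K⁻¹ for a monoatomic ideal gas.
ΔS = 0.438 × [12.47 × ln(143/343) + 8.314 × ln(42.5/9.9)] = 0.527 J/K.

ΔS = 0.527 J/K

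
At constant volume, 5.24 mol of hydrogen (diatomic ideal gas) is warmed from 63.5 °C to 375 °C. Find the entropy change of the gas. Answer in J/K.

ΔS = 71.3 J/K

In kelvin: T₁ = 336.65 K, T₂ = 648.15 K. At constant volume, ΔS = nC_V ln(T₂/T₁) with C_V = 5R/2 = 20.79 J mol⁻¹ K⁻¹.
ΔS = 5.24 × 20.79 × ln(648.15/336.65) = 71.3 J/K.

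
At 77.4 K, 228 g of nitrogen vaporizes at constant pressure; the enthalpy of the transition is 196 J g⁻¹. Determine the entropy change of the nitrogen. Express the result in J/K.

ΔS = 577 J/K

Heat absorbed by the substance: Q = mL = 228 × 196 = 44688 J.
At constant T, ΔS = Q_rev/T = 44688 / 77.4 = 577 J/K.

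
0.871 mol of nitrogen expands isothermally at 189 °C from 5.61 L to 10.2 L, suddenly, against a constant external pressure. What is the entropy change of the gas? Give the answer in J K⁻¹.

Entropy is a state function, so ΔS_gas depends only on the end states.
For an isothermal ideal gas ΔS_gas = nR ln(V₂/V₁) = 0.871 × 8.314 × ln(10.2/5.61) = 4.33 J/K.

ΔS_gas = 4.33 J/K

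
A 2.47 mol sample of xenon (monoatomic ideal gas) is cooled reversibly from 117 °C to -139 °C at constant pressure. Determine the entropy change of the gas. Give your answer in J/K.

ΔS = -54.8 J/K

In kelvin: T₁ = 390.15 K, T₂ = 134.15 K. At constant pressure, ΔS = nC_p ln(T₂/T₁) with C_p = 5R/2 = 20.79 J mol⁻¹ K⁻¹.
ΔS = 2.47 × 20.79 × ln(134.15/390.15) = -54.8 J/K.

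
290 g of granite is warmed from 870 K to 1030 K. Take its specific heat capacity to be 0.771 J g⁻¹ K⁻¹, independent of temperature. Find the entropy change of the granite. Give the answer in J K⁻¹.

ΔS = ∫dQ_rev/T = m c ln(T₂/T₁) = 290 × 0.771 × ln(1030/870) = 37.7 J/K.

ΔS = 37.7 J/K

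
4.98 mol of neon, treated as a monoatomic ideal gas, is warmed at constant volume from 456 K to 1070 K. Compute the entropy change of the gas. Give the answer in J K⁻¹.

At constant volume, ΔS = nC_V ln(T₂/T₁) with C_V = 3R/2 = 12.47 J mol⁻¹ K⁻¹.
ΔS = 4.98 × 12.47 × ln(1070/456) = 53 J/K.

ΔS = 53 J/K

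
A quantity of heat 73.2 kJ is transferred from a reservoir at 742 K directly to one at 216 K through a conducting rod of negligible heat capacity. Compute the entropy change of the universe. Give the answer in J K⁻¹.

ΔS_total = 240 J/K

ΔS_hot = −Q/T_H = −73200/742 = -98.65 J/K and ΔS_cold = +Q/T_C = 73200/216 = 338.9 J/K.
ΔS_total = -98.65 + 338.9 = 240 J/K, positive as the second law requires.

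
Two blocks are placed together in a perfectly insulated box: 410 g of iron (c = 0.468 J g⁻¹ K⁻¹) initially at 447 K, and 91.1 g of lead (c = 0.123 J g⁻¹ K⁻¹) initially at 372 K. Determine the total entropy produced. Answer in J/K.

Energy balance: T_f = (m₁c₁T₁ + m₂c₂T₂)/(m₁c₁ + m₂c₂) = 442.86 K.
ΔS₁ = m₁c₁ ln(T_f/T₁) = 191.88 × ln(442.86/447) = -1.785 J/K.
ΔS₂ = m₂c₂ ln(T_f/T₂) = 11.2053 × ln(442.86/372) = 1.954 J/K.
ΔS_total = -1.785 + 1.954 = 0.169 J/K.

ΔS_total = 0.169 J/K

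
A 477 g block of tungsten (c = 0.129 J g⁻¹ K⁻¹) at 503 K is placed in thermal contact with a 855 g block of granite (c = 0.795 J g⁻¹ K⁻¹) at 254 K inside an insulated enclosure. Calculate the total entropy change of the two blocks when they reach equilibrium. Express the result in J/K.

ΔS_total = 16 J/K

Energy balance: T_f = (m₁c₁T₁ + m₂c₂T₂)/(m₁c₁ + m₂c₂) = 274.67 K.
ΔS₁ = m₁c₁ ln(T_f/T₁) = 61.533 × ln(274.67/503) = -37.23 J/K.
ΔS₂ = m₂c₂ ln(T_f/T₂) = 679.725 × ln(274.67/254) = 53.18 J/K.
ΔS_total = -37.23 + 53.18 = 16 J/K.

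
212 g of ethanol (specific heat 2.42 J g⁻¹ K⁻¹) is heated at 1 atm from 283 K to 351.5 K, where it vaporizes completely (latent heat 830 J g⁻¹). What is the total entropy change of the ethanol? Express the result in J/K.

ΔS = 612 J/K

Warming step: ΔS₁ = m c ln(T_tr/T_i) = 212 × 2.42 × ln(351.5/283) = 111.2 J/K.
Phase change: ΔS₂ = +mL/T_tr = 212 × 830 / 351.5 = 500.6 J/K.
ΔS_total = (111.2) + (500.6) = 612 J/K.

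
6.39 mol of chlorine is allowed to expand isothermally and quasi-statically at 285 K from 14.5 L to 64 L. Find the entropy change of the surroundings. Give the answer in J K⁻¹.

For an isothermal ideal gas ΔS_gas = nR ln(V₂/V₁) = 6.39 × 8.314 × ln(64/14.5) = 78.9 J/K.
The process is reversible, so ΔS_surr = −ΔS_gas = -78.9 J/K and ΔS_universe = 0.

ΔS_surr = -78.9 J/K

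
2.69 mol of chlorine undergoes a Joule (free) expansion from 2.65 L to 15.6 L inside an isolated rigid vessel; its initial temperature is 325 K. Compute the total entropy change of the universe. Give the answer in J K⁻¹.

ΔS_universe = 39.6 J/K

For an ideal gas in free expansion Q = 0 and W = 0, so T is unchanged.
Entropy is a state function; using a reversible isothermal path, ΔS_gas = nR ln(V₂/V₁) = 2.69 × 8.314 × ln(15.6/2.65) = 39.6 J/K.
The insulated surroundings exchange no heat, so ΔS_surr = 0 and ΔS_universe = ΔS_gas.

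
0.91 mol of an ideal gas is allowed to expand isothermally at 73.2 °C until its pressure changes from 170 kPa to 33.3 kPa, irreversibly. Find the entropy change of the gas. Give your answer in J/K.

ΔS_gas = 12.3 J/K

Entropy is a state function, so ΔS_gas depends only on the end states.
For an isothermal ideal gas ΔS_gas = nR ln(P₁/P₂) = 0.91 × 8.314 × ln(170/33.3) = 12.3 J/K.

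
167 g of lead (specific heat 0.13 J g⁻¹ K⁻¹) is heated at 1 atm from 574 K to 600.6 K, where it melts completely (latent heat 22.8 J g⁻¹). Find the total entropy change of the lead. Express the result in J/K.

Warming step: ΔS₁ = m c ln(T_tr/T_i) = 167 × 0.13 × ln(600.6/574) = 0.9835 J/K.
Phase change: ΔS₂ = +mL/T_tr = 167 × 22.8 / 600.6 = 6.34 J/K.
ΔS_total = (0.9835) + (6.34) = 7.32 J/K.

ΔS = 7.32 J/K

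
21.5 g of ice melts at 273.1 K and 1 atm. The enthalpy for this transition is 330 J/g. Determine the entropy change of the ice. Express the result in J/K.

Heat absorbed by the substance: Q = mL = 21.5 × 330 = 7095 J.
At constant T, ΔS = Q_rev/T = 7095 / 273.1 = 26 J/K.

ΔS = 26 J/K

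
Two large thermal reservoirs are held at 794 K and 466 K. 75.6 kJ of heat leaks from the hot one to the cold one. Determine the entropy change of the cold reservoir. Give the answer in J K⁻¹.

ΔS_cold = 162 J/K

The cold reservoir gains heat Q, so ΔS_cold = +Q/T_C = 75600/466 = 162 J/K.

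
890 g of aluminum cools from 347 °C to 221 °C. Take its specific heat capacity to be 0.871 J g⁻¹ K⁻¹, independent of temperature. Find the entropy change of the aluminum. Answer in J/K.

ΔS = -176 J/K

In kelvin: T₁ = 620.15 K, T₂ = 494.15 K. ΔS = ∫dQ_rev/T = m c ln(T₂/T₁) = 890 × 0.871 × ln(494.15/620.15) = -176 J/K.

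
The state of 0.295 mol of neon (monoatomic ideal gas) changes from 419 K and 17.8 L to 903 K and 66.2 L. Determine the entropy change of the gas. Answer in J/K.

Entropy is a state function: ΔS = nC_V ln(T₂/T₁) + nR ln(V₂/V₁), with C_V = 3R/2 = 12.47 J mol⁻¹ K⁻¹ for a monoatomic ideal gas.
ΔS = 0.295 × [12.47 × ln(903/419) + 8.314 × ln(66.2/17.8)] = 6.05 J/K.

ΔS = 6.05 J/K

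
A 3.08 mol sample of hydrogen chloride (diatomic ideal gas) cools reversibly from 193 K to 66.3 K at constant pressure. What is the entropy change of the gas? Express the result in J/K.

ΔS = -95.8 J/K

At constant pressure, ΔS = nC_p ln(T₂/T₁) with C_p = 7R/2 = 29.1 J mol⁻¹ K⁻¹.
ΔS = 3.08 × 29.1 × ln(66.3/193) = -95.8 J/K.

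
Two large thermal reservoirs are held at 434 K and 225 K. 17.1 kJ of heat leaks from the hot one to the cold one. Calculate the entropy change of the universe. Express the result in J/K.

ΔS_hot = −Q/T_H = −17100/434 = -39.4 J/K and ΔS_cold = +Q/T_C = 17100/225 = 76 J/K.
ΔS_total = -39.4 + 76 = 36.6 J/K, positive as the second law requires.

ΔS_total = 36.6 J/K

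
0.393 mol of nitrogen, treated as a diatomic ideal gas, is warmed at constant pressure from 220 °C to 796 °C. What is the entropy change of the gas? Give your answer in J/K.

ΔS = 8.85 J/K

In kelvin: T₁ = 493.15 K, T₂ = 1069.15 K. At constant pressure, ΔS = nC_p ln(T₂/T₁) with C_p = 7R/2 = 29.1 J mol⁻¹ K⁻¹.
ΔS = 0.393 × 29.1 × ln(1069.15/493.15) = 8.85 J/K.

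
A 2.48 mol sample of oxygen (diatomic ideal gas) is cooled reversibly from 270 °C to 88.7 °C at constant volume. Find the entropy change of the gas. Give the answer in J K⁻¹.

ΔS = -20.9 J/K

In kelvin: T₁ = 543.15 K, T₂ = 361.85 K. At constant volume, ΔS = nC_V ln(T₂/T₁) with C_V = 5R/2 = 20.79 J mol⁻¹ K⁻¹.
ΔS = 2.48 × 20.79 × ln(361.85/543.15) = -20.9 J/K.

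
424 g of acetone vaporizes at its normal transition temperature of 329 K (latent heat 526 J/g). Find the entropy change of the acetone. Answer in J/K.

ΔS = 678 J/K

Heat absorbed by the substance: Q = mL = 424 × 526 = 223024 J.
At constant T, ΔS = Q_rev/T = 223024 / 329 = 678 J/K.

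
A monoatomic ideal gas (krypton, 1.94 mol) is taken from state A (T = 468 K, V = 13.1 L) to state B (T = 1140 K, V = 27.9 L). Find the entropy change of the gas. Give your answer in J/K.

ΔS = 33.7 J/K

Entropy is a state function: ΔS = nC_V ln(T₂/T₁) + nR ln(V₂/V₁), with C_V = 3R/2 = 12.47 J mol⁻¹ K⁻¹ for a monoatomic ideal gas.
ΔS = 1.94 × [12.47 × ln(1140/468) + 8.314 × ln(27.9/13.1)] = 33.7 J/K.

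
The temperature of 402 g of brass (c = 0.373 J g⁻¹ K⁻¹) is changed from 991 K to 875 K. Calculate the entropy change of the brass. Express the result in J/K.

ΔS = -18.7 J/K

ΔS = ∫dQ_rev/T = m c ln(T₂/T₁) = 402 × 0.373 × ln(875/991) = -18.7 J/K.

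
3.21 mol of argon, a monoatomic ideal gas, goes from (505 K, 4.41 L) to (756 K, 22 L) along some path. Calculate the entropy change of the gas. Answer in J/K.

ΔS = 59 J/K

Entropy is a state function: ΔS = nC_V ln(T₂/T₁) + nR ln(V₂/V₁), with C_V = 3R/2 = 12.47 J mol⁻¹ K⁻¹ for a monoatomic ideal gas.
ΔS = 3.21 × [12.47 × ln(756/505) + 8.314 × ln(22/4.41)] = 59 J/K.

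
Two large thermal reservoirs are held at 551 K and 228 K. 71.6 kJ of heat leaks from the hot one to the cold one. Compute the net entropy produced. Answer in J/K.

ΔS_total = 184 J/K

ΔS_hot = −Q/T_H = −71600/551 = -129.9 J/K and ΔS_cold = +Q/T_C = 71600/228 = 314 J/K.
ΔS_total = -129.9 + 314 = 184 J/K, positive as the second law requires.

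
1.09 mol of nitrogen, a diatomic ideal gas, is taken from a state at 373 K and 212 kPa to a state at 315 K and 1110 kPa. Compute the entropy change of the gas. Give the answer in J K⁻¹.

ΔS = -20.4 J/K

ΔS = nC_p ln(T₂/T₁) − nR ln(P₂/P₁), with C_p = 7R/2 = 29.1 J mol⁻¹ K⁻¹ for a diatomic ideal gas.
ΔS = 1.09 × [29.1 × ln(315/373) − 8.314 × ln(1110/212)] = -20.4 J/K.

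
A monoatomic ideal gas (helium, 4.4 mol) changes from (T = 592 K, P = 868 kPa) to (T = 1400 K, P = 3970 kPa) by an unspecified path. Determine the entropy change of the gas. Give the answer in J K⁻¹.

ΔS = nC_p ln(T₂/T₁) − nR ln(P₂/P₁), with C_p = 5R/2 = 20.79 J mol⁻¹ K⁻¹ for a monoatomic ideal gas.
ΔS = 4.4 × [20.79 × ln(1400/592) − 8.314 × ln(3970/868)] = 23.1 J/K.

ΔS = 23.1 J/K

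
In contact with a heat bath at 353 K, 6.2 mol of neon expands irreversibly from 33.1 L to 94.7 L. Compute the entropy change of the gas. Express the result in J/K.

ΔS_gas = 54.2 J/K

Entropy is a state function, so ΔS_gas depends only on the end states.
For an isothermal ideal gas ΔS_gas = nR ln(V₂/V₁) = 6.2 × 8.314 × ln(94.7/33.1) = 54.2 J/K.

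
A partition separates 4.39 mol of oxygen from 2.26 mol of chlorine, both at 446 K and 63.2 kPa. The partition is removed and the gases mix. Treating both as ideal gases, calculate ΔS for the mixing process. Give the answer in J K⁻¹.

Mole fractions: x_A = 4.39/6.65 = 0.66, x_B = 0.34.
ΔS_mix = −R(n_A ln x_A + n_B ln x_B) = −8.314 × (4.39 ln 0.66 + 2.26 ln 0.34) = 35.4 J/K.

ΔS_mix = 35.4 J/K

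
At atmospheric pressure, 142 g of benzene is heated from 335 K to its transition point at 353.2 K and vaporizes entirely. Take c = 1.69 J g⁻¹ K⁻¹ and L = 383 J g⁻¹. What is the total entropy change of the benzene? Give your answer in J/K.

Warming step: ΔS₁ = m c ln(T_tr/T_i) = 142 × 1.69 × ln(353.2/335) = 12.7 J/K.
Phase change: ΔS₂ = +mL/T_tr = 142 × 383 / 353.2 = 154 J/K.
ΔS_total = (12.7) + (154) = 167 J/K.

ΔS = 167 J/K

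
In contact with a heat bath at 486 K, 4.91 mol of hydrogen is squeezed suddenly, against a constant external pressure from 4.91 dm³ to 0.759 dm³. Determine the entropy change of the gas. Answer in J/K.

Entropy is a state function, so ΔS_gas depends only on the end states.
For an isothermal ideal gas ΔS_gas = nR ln(V₂/V₁) = 4.91 × 8.314 × ln(0.759/4.91) = -76.2 J/K.

ΔS_gas = -76.2 J/K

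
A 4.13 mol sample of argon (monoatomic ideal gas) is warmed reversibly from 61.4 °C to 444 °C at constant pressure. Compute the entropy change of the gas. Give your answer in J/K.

In kelvin: T₁ = 334.55 K, T₂ = 717.15 K. At constant pressure, ΔS = nC_p ln(T₂/T₁) with C_p = 5R/2 = 20.79 J mol⁻¹ K⁻¹.
ΔS = 4.13 × 20.79 × ln(717.15/334.55) = 65.5 J/K.

ΔS = 65.5 J/K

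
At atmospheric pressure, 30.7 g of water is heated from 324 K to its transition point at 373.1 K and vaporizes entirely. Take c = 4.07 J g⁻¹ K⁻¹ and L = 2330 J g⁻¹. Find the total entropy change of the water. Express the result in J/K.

ΔS = 209 J/K

Warming step: ΔS₁ = m c ln(T_tr/T_i) = 30.7 × 4.07 × ln(373.1/324) = 17.63 J/K.
Phase change: ΔS₂ = +mL/T_tr = 30.7 × 2330 / 373.1 = 191.7 J/K.
ΔS_total = (17.63) + (191.7) = 209 J/K.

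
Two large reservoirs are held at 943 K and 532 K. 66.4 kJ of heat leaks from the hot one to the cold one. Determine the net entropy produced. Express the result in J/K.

ΔS_hot = −Q/T_H = −66400/943 = -70.41 J/K and ΔS_cold = +Q/T_C = 66400/532 = 124.8 J/K.
ΔS_total = -70.41 + 124.8 = 54.4 J/K, positive as the second law requires.

ΔS_total = 54.4 J/K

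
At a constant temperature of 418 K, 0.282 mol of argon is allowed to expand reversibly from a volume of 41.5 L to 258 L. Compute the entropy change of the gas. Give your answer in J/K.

ΔS_gas = 4.28 J/K

For an isothermal ideal gas ΔS_gas = nR ln(V₂/V₁) = 0.282 × 8.314 × ln(258/41.5) = 4.28 J/K.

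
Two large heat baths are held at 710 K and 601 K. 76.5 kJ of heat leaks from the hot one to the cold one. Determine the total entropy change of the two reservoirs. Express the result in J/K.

ΔS_hot = −Q/T_H = −76500/710 = -107.75 J/K and ΔS_cold = +Q/T_C = 76500/601 = 127.29 J/K.
ΔS_total = -107.75 + 127.29 = 19.5 J/K, positive as the second law requires.

ΔS_total = 19.5 J/K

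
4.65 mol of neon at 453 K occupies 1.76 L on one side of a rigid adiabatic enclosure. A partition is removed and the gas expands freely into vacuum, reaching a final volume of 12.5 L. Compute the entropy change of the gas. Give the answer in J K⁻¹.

ΔS_gas = 75.8 J/K

For an ideal gas in free expansion Q = 0 and W = 0, so T is unchanged.
Entropy is a state function; using a reversible isothermal path, ΔS_gas = nR ln(V₂/V₁) = 4.65 × 8.314 × ln(12.5/1.76) = 75.8 J/K.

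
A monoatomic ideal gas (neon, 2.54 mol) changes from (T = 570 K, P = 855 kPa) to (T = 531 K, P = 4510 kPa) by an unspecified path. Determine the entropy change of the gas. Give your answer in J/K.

ΔS = -38.9 J/K

ΔS = nC_p ln(T₂/T₁) − nR ln(P₂/P₁), with C_p = 5R/2 = 20.79 J mol⁻¹ K⁻¹ for a monoatomic ideal gas.
ΔS = 2.54 × [20.79 × ln(531/570) − 8.314 × ln(4510/855)] = -38.9 J/K.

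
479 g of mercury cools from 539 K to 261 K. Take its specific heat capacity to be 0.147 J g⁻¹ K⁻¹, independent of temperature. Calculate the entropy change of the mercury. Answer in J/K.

ΔS = ∫dQ_rev/T = m c ln(T₂/T₁) = 479 × 0.147 × ln(261/539) = -51.1 J/K.

ΔS = -51.1 J/K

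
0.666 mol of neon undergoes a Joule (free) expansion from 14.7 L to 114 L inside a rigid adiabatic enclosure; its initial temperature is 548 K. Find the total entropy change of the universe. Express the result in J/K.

For an ideal gas in free expansion Q = 0 and W = 0, so T is unchanged.
Entropy is a state function; using a reversible isothermal path, ΔS_gas = nR ln(V₂/V₁) = 0.666 × 8.314 × ln(114/14.7) = 11.3 J/K.
The insulated surroundings exchange no heat, so ΔS_surr = 0 and ΔS_universe = ΔS_gas.

ΔS_universe = 11.3 J/K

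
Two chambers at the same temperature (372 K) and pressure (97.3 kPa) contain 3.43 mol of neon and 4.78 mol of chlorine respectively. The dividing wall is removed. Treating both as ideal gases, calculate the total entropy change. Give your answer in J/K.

ΔS_mix = 46.4 J/K

Mole fractions: x_A = 3.43/8.21 = 0.418, x_B = 0.582.
ΔS_mix = −R(n_A ln x_A + n_B ln x_B) = −8.314 × (3.43 ln 0.418 + 4.78 ln 0.582) = 46.4 J/K.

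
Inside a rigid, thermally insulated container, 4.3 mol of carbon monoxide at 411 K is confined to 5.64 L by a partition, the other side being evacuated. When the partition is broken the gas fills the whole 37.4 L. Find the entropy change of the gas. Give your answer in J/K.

ΔS_gas = 67.6 J/K

For an ideal gas in free expansion Q = 0 and W = 0, so T is unchanged.
Entropy is a state function; using a reversible isothermal path, ΔS_gas = nR ln(V₂/V₁) = 4.3 × 8.314 × ln(37.4/5.64) = 67.6 J/K.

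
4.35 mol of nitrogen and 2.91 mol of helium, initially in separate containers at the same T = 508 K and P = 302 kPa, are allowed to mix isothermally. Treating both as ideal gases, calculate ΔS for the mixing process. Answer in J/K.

Mole fractions: x_A = 4.35/7.26 = 0.599, x_B = 0.401.
ΔS_mix = −R(n_A ln x_A + n_B ln x_B) = −8.314 × (4.35 ln 0.599 + 2.91 ln 0.401) = 40.6 J/K.

ΔS_mix = 40.6 J/K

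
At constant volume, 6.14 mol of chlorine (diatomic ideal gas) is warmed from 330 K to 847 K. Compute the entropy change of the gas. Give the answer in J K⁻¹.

At constant volume, ΔS = nC_V ln(T₂/T₁) with C_V = 5R/2 = 20.79 J mol⁻¹ K⁻¹.
ΔS = 6.14 × 20.79 × ln(847/330) = 120 J/K.

ΔS = 120 J/K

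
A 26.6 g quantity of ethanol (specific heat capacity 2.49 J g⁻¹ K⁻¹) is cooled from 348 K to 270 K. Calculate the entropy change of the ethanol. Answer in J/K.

ΔS = -16.8 J/K

ΔS = ∫dQ_rev/T = m c ln(T₂/T₁) = 26.6 × 2.49 × ln(270/348) = -16.8 J/K.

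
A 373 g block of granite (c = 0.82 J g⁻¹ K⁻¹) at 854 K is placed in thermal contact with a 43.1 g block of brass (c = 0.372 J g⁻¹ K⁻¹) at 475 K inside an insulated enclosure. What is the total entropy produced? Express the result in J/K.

Energy balance: T_f = (m₁c₁T₁ + m₂c₂T₂)/(m₁c₁ + m₂c₂) = 835.12 K.
ΔS₁ = m₁c₁ ln(T_f/T₁) = 305.86 × ln(835.12/854) = -6.837 J/K.
ΔS₂ = m₂c₂ ln(T_f/T₂) = 16.0332 × ln(835.12/475) = 9.047 J/K.
ΔS_total = -6.837 + 9.047 = 2.21 J/K.

ΔS_total = 2.21 J/K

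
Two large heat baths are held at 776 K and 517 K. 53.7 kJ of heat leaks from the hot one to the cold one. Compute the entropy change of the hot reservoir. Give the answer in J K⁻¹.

The hot reservoir loses heat Q, so ΔS_hot = −Q/T_H = −53700/776 = -69.2 J/K.

ΔS_hot = -69.2 J/K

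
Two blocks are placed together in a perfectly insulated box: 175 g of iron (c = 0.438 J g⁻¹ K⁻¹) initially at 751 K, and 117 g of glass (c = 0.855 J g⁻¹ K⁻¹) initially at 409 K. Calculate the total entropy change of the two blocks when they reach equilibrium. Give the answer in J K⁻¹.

Energy balance: T_f = (m₁c₁T₁ + m₂c₂T₂)/(m₁c₁ + m₂c₂) = 557.37 K.
ΔS₁ = m₁c₁ ln(T_f/T₁) = 76.65 × ln(557.37/751) = -22.856 J/K.
ΔS₂ = m₂c₂ ln(T_f/T₂) = 100.035 × ln(557.37/409) = 30.962 J/K.
ΔS_total = -22.856 + 30.962 = 8.11 J/K.

ΔS_total = 8.11 J/K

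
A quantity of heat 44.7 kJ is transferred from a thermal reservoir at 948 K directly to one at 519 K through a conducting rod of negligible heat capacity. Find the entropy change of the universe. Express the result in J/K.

ΔS_hot = −Q/T_H = −44700/948 = -47.15 J/K and ΔS_cold = +Q/T_C = 44700/519 = 86.13 J/K.
ΔS_total = -47.15 + 86.13 = 39 J/K, positive as the second law requires.

ΔS_total = 39 J/K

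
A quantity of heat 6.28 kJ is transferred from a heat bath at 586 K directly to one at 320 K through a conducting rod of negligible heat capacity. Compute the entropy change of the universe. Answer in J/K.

ΔS_hot = −Q/T_H = −6280/586 = -10.717 J/K and ΔS_cold = +Q/T_C = 6280/320 = 19.625 J/K.
ΔS_total = -10.717 + 19.625 = 8.91 J/K, positive as the second law requires.

ΔS_total = 8.91 J/K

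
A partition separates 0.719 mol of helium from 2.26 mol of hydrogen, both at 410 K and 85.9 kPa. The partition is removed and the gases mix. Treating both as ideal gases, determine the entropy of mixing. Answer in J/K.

Mole fractions: x_A = 0.719/2.98 = 0.241, x_B = 0.759.
ΔS_mix = −R(n_A ln x_A + n_B ln x_B) = −8.314 × (0.719 ln 0.241 + 2.26 ln 0.759) = 13.7 J/K.

ΔS_mix = 13.7 J/K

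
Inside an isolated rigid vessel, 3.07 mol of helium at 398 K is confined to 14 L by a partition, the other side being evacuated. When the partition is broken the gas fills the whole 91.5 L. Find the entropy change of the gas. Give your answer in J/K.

ΔS_gas = 47.9 J/K

No heat is exchanged and no work is done, so the ideal-gas temperature stays constant.
Entropy is a state function; using a reversible isothermal path, ΔS_gas = nR ln(V₂/V₁) = 3.07 × 8.314 × ln(91.5/14) = 47.9 J/K.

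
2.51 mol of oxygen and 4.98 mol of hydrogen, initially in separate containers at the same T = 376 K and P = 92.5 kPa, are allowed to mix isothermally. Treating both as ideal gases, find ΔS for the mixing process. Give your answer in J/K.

Mole fractions: x_A = 2.51/7.49 = 0.335, x_B = 0.665.
ΔS_mix = −R(n_A ln x_A + n_B ln x_B) = −8.314 × (2.51 ln 0.335 + 4.98 ln 0.665) = 39.7 J/K.

ΔS_mix = 39.7 J/K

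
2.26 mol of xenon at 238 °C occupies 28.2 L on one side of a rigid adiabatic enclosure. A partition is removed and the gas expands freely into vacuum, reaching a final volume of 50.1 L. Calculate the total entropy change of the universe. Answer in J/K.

ΔS_universe = 10.8 J/K

No heat is exchanged and no work is done, so the ideal-gas temperature stays constant.
Entropy is a state function; using a reversible isothermal path, ΔS_gas = nR ln(V₂/V₁) = 2.26 × 8.314 × ln(50.1/28.2) = 10.8 J/K.
The insulated surroundings exchange no heat, so ΔS_surr = 0 and ΔS_universe = ΔS_gas.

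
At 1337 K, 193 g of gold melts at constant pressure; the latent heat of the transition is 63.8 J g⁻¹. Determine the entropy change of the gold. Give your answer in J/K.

ΔS = 9.21 J/K

Heat absorbed by the substance: Q = mL = 193 × 63.8 = 12313.4 J.
At constant T, ΔS = Q_rev/T = 12313.4 / 1337 = 9.21 J/K.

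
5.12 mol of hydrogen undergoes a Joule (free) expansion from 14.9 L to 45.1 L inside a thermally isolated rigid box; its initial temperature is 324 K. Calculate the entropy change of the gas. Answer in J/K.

For an ideal gas in free expansion Q = 0 and W = 0, so T is unchanged.
Entropy is a state function; using a reversible isothermal path, ΔS_gas = nR ln(V₂/V₁) = 5.12 × 8.314 × ln(45.1/14.9) = 47.1 J/K.

ΔS_gas = 47.1 J/K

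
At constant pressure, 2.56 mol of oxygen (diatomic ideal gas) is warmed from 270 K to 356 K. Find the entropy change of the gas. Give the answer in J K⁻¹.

At constant pressure, ΔS = nC_p ln(T₂/T₁) with C_p = 7R/2 = 29.1 J mol⁻¹ K⁻¹.
ΔS = 2.56 × 29.1 × ln(356/270) = 20.6 J/K.

ΔS = 20.6 J/K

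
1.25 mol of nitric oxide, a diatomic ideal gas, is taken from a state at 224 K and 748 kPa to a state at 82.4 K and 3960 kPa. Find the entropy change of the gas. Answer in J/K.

ΔS = -53.7 J/K

ΔS = nC_p ln(T₂/T₁) − nR ln(P₂/P₁), with C_p = 7R/2 = 29.1 J mol⁻¹ K⁻¹ for a diatomic ideal gas.
ΔS = 1.25 × [29.1 × ln(82.4/224) − 8.314 × ln(3960/748)] = -53.7 J/K.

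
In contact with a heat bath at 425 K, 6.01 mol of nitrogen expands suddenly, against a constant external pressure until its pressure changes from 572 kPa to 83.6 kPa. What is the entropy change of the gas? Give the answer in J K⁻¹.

Entropy is a state function, so ΔS_gas depends only on the end states.
For an isothermal ideal gas ΔS_gas = nR ln(P₁/P₂) = 6.01 × 8.314 × ln(572/83.6) = 96.1 J/K.

ΔS_gas = 96.1 J/K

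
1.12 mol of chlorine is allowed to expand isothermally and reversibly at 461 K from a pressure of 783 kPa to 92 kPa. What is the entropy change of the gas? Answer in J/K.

ΔS_gas = 19.9 J/K

For an isothermal ideal gas ΔS_gas = nR ln(P₁/P₂) = 1.12 × 8.314 × ln(783/92) = 19.9 J/K.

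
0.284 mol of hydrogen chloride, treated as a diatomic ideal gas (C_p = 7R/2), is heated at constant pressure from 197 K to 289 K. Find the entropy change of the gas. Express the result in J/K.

ΔS = 3.17 J/K

At constant pressure, ΔS = nC_p ln(T₂/T₁) with C_p = 7R/2 = 29.1 J mol⁻¹ K⁻¹.
ΔS = 0.284 × 29.1 × ln(289/197) = 3.17 J/K.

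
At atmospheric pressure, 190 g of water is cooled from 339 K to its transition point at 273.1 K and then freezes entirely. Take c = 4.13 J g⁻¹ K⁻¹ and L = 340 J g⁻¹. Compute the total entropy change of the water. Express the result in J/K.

ΔS = -406 J/K

Cooling step: ΔS₁ = m c ln(T_tr/T_i) = 190 × 4.13 × ln(273.1/339) = -169.6 J/K.
Phase change: ΔS₂ = −mL/T_tr = −190 × 340 / 273.1 = -236.5 J/K.
ΔS_total = (-169.6) + (-236.5) = -406 J/K.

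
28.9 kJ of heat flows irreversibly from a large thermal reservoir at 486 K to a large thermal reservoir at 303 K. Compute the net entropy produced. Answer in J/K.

ΔS_total = 35.9 J/K

ΔS_hot = −Q/T_H = −28900/486 = -59.47 J/K and ΔS_cold = +Q/T_C = 28900/303 = 95.38 J/K.
ΔS_total = -59.47 + 95.38 = 35.9 J/K, positive as the second law requires.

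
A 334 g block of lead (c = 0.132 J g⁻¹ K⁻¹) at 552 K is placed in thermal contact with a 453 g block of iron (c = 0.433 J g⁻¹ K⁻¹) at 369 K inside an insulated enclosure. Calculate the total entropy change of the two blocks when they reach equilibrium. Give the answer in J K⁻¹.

Energy balance: T_f = (m₁c₁T₁ + m₂c₂T₂)/(m₁c₁ + m₂c₂) = 402.58 K.
ΔS₁ = m₁c₁ ln(T_f/T₁) = 44.088 × ln(402.58/552) = -13.92 J/K.
ΔS₂ = m₂c₂ ln(T_f/T₂) = 196.149 × ln(402.58/369) = 17.09 J/K.
ΔS_total = -13.92 + 17.09 = 3.17 J/K.

ΔS_total = 3.17 J/K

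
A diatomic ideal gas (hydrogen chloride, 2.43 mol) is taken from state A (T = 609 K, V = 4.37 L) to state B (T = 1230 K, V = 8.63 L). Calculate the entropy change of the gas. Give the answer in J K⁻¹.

ΔS = 49.3 J/K

Entropy is a state function: ΔS = nC_V ln(T₂/T₁) + nR ln(V₂/V₁), with C_V = 5R/2 = 20.79 J mol⁻¹ K⁻¹ for a diatomic ideal gas.
ΔS = 2.43 × [20.79 × ln(1230/609) + 8.314 × ln(8.63/4.37)] = 49.3 J/K.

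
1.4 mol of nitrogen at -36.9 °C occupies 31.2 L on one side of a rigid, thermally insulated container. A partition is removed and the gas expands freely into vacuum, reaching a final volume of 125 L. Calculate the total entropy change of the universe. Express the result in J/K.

ΔS_universe = 16.2 J/K

No heat is exchanged and no work is done, so the ideal-gas temperature stays constant.
Entropy is a state function; using a reversible isothermal path, ΔS_gas = nR ln(V₂/V₁) = 1.4 × 8.314 × ln(125/31.2) = 16.2 J/K.
The insulated surroundings exchange no heat, so ΔS_surr = 0 and ΔS_universe = ΔS_gas.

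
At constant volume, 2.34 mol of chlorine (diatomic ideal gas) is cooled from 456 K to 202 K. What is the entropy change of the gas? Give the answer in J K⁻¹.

At constant volume, ΔS = nC_V ln(T₂/T₁) with C_V = 5R/2 = 20.79 J mol⁻¹ K⁻¹.
ΔS = 2.34 × 20.79 × ln(202/456) = -39.6 J/K.

ΔS = -39.6 J/K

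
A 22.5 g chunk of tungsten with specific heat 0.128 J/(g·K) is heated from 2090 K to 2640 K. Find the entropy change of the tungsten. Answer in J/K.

ΔS = 0.673 J/K

ΔS = ∫dQ_rev/T = m c ln(T₂/T₁) = 22.5 × 0.128 × ln(2640/2090) = 0.673 J/K.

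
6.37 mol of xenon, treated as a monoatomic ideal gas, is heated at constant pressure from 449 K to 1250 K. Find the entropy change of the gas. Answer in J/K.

ΔS = 136 J/K

At constant pressure, ΔS = nC_p ln(T₂/T₁) with C_p = 5R/2 = 20.79 J mol⁻¹ K⁻¹.
ΔS = 6.37 × 20.79 × ln(1250/449) = 136 J/K.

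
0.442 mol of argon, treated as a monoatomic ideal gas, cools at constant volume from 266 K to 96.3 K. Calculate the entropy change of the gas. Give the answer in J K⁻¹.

At constant volume, ΔS = nC_V ln(T₂/T₁) with C_V = 3R/2 = 12.47 J mol⁻¹ K⁻¹.
ΔS = 0.442 × 12.47 × ln(96.3/266) = -5.6 J/K.

ΔS = -5.6 J/K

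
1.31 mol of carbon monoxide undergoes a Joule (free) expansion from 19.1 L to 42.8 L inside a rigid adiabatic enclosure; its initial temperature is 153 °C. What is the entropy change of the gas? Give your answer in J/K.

No heat is exchanged and no work is done, so the ideal-gas temperature stays constant.
Entropy is a state function; using a reversible isothermal path, ΔS_gas = nR ln(V₂/V₁) = 1.31 × 8.314 × ln(42.8/19.1) = 8.79 J/K.

ΔS_gas = 8.79 J/K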